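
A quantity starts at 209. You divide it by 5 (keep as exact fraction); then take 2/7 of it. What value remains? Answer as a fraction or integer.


Start with 209.
Step 1: Divide by 5: 209 / 5 = 209/5
Step 2: Take 2/7: 209/5 * 2/7 = 418/35
Final result = 418/35

418/35


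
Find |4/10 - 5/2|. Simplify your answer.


Simplify: 4/10 = 2/5 and 5/2 = 5/2
Find common denominator: LCD = 10
Convert: 4/10 and 25/10
Difference = |4 - 25|/10 = 21/10
Simplified = 21/10

21/10


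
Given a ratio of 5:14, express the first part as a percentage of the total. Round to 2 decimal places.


Total parts = 5 + 14 = 19
First part fraction = 5/19
Percentage = (5/19) * 100
= 0.263158 * 100
= 26.32%

26.32


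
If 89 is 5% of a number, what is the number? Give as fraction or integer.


Given: 89 is 5% of the whole
Set up: 89 = 5/100 * whole
whole = 89 * 100 / 5
whole = 8900 / 5
whole = 1780

1780


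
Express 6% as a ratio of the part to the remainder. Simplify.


Part = 6%, Remainder = 94%
Ratio = 6:94
GCD(6, 94) = 2
Simplify: 3:47 = 3:47

3:47


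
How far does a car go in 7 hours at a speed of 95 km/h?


Using distance = speed * time
Speed = 95 km/h
Time = 7 hours
Distance = 95 * 7
= 665 km

665


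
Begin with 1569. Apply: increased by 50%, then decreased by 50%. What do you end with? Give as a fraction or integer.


Start: 1569
Step 1: increase by 50% => multiply by 150/100
  1569 * 150/100 = 4707/2
Step 2: decrease by 50% => multiply by 50/100
  4707/2 * 50/100 = 4707/4
Final value = 4707/4

4707/4


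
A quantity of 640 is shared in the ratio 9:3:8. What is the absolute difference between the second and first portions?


Total parts = 9 + 3 + 8 = 20
Value per part = 640 / 20 = 32
Shares: 9*32=288, 3*32=96, 8*32=256
Second share = 96, first share = 288
Difference = |96 - 288| = 192

192


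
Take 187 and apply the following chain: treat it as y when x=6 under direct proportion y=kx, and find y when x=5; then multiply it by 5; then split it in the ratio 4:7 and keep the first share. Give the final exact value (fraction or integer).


Start with 187.
Step 1: Direct prop: k = (187)/6; new y = k*5 = 187*5/6 = 935/6
Step 2: Multiply by 5: 935/6 * 5 = 4675/6
Step 3: Split 4:7, first share = 4675/6 * 4/11 = 850/3
Final result = 850/3

850/3


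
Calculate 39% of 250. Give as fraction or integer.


Compute 39% of 250
Convert percentage: 39% = 39/100
Multiply: 250 * 39/100
= 9750/100
= 195/2

195/2


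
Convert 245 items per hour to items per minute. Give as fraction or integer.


Converting from per hour to per minute
Rate = 245 items per hour
Divide by 60: 245/60
= 49/12 items per minute

49/12


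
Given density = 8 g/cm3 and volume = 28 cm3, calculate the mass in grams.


Using mass = density * volume
Density = 8 g/cm3
Volume = 28 cm3
Mass = 8 * 28
= 224 g

224


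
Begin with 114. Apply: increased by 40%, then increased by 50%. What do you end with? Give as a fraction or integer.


Start: 114
Step 1: increase by 40% => multiply by 140/100
  114 * 140/100 = 798/5
Step 2: increase by 50% => multiply by 150/100
  798/5 * 150/100 = 1197/5
Final value = 1197/5

1197/5


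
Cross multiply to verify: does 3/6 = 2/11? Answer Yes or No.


Cross multiply to check 3/6 = 2/11
Left cross product: 3 * 11 = 33
Right cross product: 6 * 2 = 12
33 != 12
Not equal, so proportions differ => No

No


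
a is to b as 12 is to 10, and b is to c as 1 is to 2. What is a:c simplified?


Given a:b = 12:10 and b:c = 1:2
Make b consistent. Multiply first ratio by 1: a:b = 12:10
Multiply second ratio by 10: b:c = 10:20
Now b = 10 in both, so a:b:c = 12:10:20
Therefore a:c = 12:20
Simplify by GCD: a:c = 3:5

3:5


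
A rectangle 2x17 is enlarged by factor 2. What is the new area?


Original dimensions: 2 x 17
Enlargement factor = 2
New width = 2 * 2 = 4
New height = 17 * 2 = 34
New area = 4 * 34 = 136

136


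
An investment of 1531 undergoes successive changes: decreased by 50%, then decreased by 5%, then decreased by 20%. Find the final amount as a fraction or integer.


Start: 1531
Step 1: decrease by 50% => multiply by 50/100
  1531 * 50/100 = 1531/2
Step 2: decrease by 5% => multiply by 95/100
  1531/2 * 95/100 = 29089/40
Step 3: decrease by 20% => multiply by 80/100
  29089/40 * 80/100 = 29089/50
Final value = 29089/50

29089/50


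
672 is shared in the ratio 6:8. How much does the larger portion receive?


Total parts = 6 + 8 = 14
Value per part = 672 / 14 = 48
First share = 6 * 48 = 288
Second share = 8 * 48 = 384
Larger share = 384

384


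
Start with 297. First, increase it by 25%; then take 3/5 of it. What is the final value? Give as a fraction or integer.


Start with 297.
Step 1: Increase by 25%: 297 * 125/100 = 1485/4
Step 2: Take 3/5: 1485/4 * 3/5 = 891/4
Final result = 891/4

891/4


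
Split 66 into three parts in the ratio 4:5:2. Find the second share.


Ratio = 4:5:2
Total parts = 4 + 5 + 2 = 11
Value per part = 66 / 11 = 6
First share = 4 * 6 = 24
Middle share = 5 * 6 = 30
Third share = 2 * 6 = 12

30


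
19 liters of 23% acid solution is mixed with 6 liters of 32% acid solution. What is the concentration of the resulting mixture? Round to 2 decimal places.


Solute in mixture 1 = 23% of 19 L = 19*23/100 = 437/100 L
Solute in mixture 2 = 32% of 6 L = 6*32/100 = 48/25 L
Total solute = 437/100 + 48/25 = 629/100 L
Total volume = 19 + 6 = 25 L
Final concentration = 629/100/25 * 100 = 25.16%

25.16


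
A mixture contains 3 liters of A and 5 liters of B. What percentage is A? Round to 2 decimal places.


Volume of A = 3 L
Volume of B = 5 L
Total volume = 3 + 5 = 8 L
Percentage of A = (3/8) * 100
= 37.50%

37.50


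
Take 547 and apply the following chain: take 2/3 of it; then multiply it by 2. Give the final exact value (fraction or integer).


Start with 547.
Step 1: Take 2/3: 547 * 2/3 = 1094/3
Step 2: Multiply by 2: 1094/3 * 2 = 2188/3
Final result = 2188/3

2188/3


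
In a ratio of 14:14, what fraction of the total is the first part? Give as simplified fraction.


Total parts = 14 + 14 = 28
First part fraction = 14/28
Simplify: 14/28 = 1/2

1/2


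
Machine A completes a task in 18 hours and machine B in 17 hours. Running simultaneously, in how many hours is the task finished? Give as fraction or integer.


Rate of A = 1/18 job per hour
Rate of B = 1/17 job per hour
Combined rate = 1/18 + 1/17
Find common denominator: (17 + 18)/(18*17) = 35/306
Combined rate = 35/306 job per hour
Time together = 1 / (35/306) = 306/35 hours

306/35


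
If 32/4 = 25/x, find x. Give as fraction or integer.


Setting up: 32/4 = 25/x
Cross multiply: 32 * x = 4 * 25
32x = 100
x = 100/32
x = 25/8

25/8


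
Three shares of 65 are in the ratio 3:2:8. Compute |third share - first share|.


Total parts = 3 + 2 + 8 = 13
Value per part = 65 / 13 = 5
Shares: 3*5=15, 2*5=10, 8*5=40
Third share = 40, first share = 15
Difference = |40 - 15| = 25

25


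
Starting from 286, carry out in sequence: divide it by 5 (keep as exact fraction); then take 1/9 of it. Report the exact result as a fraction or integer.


Start with 286.
Step 1: Divide by 5: 286 / 5 = 286/5
Step 2: Take 1/9: 286/5 * 1/9 = 286/45
Final result = 286/45

286/45


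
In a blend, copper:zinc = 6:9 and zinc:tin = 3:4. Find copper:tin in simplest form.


Given a:b = 6:9 and b:c = 3:4
Make b consistent. Multiply first ratio by 3: a:b = 18:27
Multiply second ratio by 9: b:c = 27:36
Now b = 27 in both, so a:b:c = 18:27:36
Therefore a:c = 18:36
Simplify by GCD: a:c = 1:2

1:2


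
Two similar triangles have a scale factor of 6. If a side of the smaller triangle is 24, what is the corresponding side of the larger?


Similar triangles have proportional sides
Scale factor = 6
Smaller side = 24
Corresponding larger side = 24 * 6
= 144

144


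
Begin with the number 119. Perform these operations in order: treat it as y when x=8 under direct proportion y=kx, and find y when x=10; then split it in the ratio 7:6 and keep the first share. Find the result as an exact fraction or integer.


Start with 119.
Step 1: Direct prop: k = (119)/8; new y = k*10 = 119*10/8 = 595/4
Step 2: Split 7:6, first share = 595/4 * 7/13 = 4165/52
Final result = 4165/52

4165/52


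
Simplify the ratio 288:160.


Find GCD(288, 160)
GCD = 32
Divide both by 32: 288/32 = 9, 160/32 = 5
Simplified ratio = 9:5

9:5


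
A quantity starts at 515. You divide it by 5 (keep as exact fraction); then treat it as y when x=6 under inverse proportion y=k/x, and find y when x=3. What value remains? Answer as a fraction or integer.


Start with 515.
Step 1: Divide by 5: 515 / 5 = 103
Step 2: Inverse prop: k = (103)*6; new y = k/3 = 103*6/3 = 206
Final result = 206

206


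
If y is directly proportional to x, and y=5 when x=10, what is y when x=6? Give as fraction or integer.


Direct proportion: y = kx
Find k: k = 5/10 = 1/2
Compute y at x=6: y = 1/2 * 6
y = 3

3


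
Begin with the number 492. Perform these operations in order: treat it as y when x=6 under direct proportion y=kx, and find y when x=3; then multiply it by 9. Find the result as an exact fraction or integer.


Start with 492.
Step 1: Direct prop: k = (492)/6; new y = k*3 = 492*3/6 = 246
Step 2: Multiply by 9: 246 * 9 = 2214
Final result = 2214

2214


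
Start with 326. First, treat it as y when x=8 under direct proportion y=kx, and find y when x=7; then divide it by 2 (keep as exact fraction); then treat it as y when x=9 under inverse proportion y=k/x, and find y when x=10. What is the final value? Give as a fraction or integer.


Start with 326.
Step 1: Direct prop: k = (326)/8; new y = k*7 = 326*7/8 = 1141/4
Step 2: Divide by 2: 1141/4 / 2 = 1141/8
Step 3: Inverse prop: k = (1141/8)*9; new y = k/10 = 1141/8*9/10 = 10269/80
Final result = 10269/80

10269/80


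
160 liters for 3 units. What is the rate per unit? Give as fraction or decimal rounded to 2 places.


Total liters = 160
Number of units = 3
Unit rate = 160 / 3
= 53.33 liters per unit

53.33


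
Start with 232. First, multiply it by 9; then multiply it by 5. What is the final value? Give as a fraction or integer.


Start with 232.
Step 1: Multiply by 9: 232 * 9 = 2088
Step 2: Multiply by 5: 2088 * 5 = 10440
Final result = 10440

10440


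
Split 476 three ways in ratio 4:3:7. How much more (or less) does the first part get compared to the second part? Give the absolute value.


Total parts = 4 + 3 + 7 = 14
Value per part = 476 / 14 = 34
Shares: 4*34=136, 3*34=102, 7*34=238
First share = 136, second share = 102
Difference = |136 - 102| = 34

34


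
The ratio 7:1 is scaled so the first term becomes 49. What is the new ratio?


Original ratio: 7:1
First term target: 49
Scale factor = 49 / 7 = 7
Multiply second term: 1 * 7 = 7
Equivalent ratio = 49:7

49:7


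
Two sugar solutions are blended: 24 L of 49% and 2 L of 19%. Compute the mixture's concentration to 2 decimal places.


Solute in mixture 1 = 49% of 24 L = 24*49/100 = 294/25 L
Solute in mixture 2 = 19% of 2 L = 2*19/100 = 19/50 L
Total solute = 294/25 + 19/50 = 607/50 L
Total volume = 24 + 2 = 26 L
Final concentration = 607/50/26 * 100 = 46.69%

46.69


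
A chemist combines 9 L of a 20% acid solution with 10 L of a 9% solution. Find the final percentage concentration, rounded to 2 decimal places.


Solute in mixture 1 = 20% of 9 L = 9*20/100 = 9/5 L
Solute in mixture 2 = 9% of 10 L = 10*9/100 = 9/10 L
Total solute = 9/5 + 9/10 = 27/10 L
Total volume = 9 + 10 = 19 L
Final concentration = 27/10/19 * 100 = 14.21%

14.21


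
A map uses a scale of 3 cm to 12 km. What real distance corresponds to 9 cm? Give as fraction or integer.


Map scale: 3 cm = 12 km
Measured distance on map = 9 cm
Set up proportion: 9 * 12 / 3
= 108 / 3
= 36 km

36


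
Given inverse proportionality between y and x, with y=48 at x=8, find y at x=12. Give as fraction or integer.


Inverse proportion: y = k/x
Find k: k = 8 * 48 = 384
Compute y at x=12: y = 384/12
y = 32

32


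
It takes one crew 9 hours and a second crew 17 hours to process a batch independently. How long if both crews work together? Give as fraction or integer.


Rate of A = 1/9 job per hour
Rate of B = 1/17 job per hour
Combined rate = 1/9 + 1/17
Find common denominator: (17 + 9)/(9*17) = 26/153
Combined rate = 26/153 job per hour
Time together = 1 / (26/153) = 153/26 hours

153/26


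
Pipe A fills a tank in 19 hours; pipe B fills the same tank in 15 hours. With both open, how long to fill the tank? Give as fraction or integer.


Rate of A = 1/19 job per hour
Rate of B = 1/15 job per hour
Combined rate = 1/19 + 1/15
Find common denominator: (15 + 19)/(19*15) = 34/285
Combined rate = 34/285 job per hour
Time together = 1 / (34/285) = 285/34 hours

285/34


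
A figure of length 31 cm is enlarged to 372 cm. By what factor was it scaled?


Original length = 31 cm
Scaled length = 372 cm
Scale factor = 372 / 31
= 12

12


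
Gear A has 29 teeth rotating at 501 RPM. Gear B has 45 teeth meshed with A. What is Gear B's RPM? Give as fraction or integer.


Gear ratio: teeth_A * RPM_A = teeth_B * RPM_B
29 * 501 = 45 * RPM_B
14529 = 45 * RPM_B
RPM_B = 14529 / 45
RPM_B = 4843/15

4843/15


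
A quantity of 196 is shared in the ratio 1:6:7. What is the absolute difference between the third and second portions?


Total parts = 1 + 6 + 7 = 14
Value per part = 196 / 14 = 14
Shares: 1*14=14, 6*14=84, 7*14=98
Third share = 98, second share = 84
Difference = |98 - 84| = 14

14


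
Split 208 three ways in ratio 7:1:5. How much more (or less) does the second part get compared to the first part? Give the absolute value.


Total parts = 7 + 1 + 5 = 13
Value per part = 208 / 13 = 16
Shares: 7*16=112, 1*16=16, 5*16=80
Second share = 16, first share = 112
Difference = |16 - 112| = 96

96


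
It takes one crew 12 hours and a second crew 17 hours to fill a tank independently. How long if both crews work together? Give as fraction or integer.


Rate of A = 1/12 job per hour
Rate of B = 1/17 job per hour
Combined rate = 1/12 + 1/17
Find common denominator: (17 + 12)/(12*17) = 29/204
Combined rate = 29/204 job per hour
Time together = 1 / (29/204) = 204/29 hours

204/29


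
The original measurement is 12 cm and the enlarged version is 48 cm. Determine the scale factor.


Original length = 12 cm
Scaled length = 48 cm
Scale factor = 48 / 12
= 4

4


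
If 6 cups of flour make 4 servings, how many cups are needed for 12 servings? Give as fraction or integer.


Original: 6 cups for 4 servings
Target servings = 12
Scaling factor = 12/4
New amount = 6 * 12/4
= 72/4
= 18 cups

18


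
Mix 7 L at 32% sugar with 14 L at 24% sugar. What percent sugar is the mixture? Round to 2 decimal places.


Solute in mixture 1 = 32% of 7 L = 7*32/100 = 56/25 L
Solute in mixture 2 = 24% of 14 L = 14*24/100 = 84/25 L
Total solute = 56/25 + 84/25 = 28/5 L
Total volume = 7 + 14 = 21 L
Final concentration = 28/5/21 * 100 = 26.67%

26.67


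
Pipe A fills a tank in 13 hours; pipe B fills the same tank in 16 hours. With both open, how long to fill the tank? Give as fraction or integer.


Rate of A = 1/13 job per hour
Rate of B = 1/16 job per hour
Combined rate = 1/13 + 1/16
Find common denominator: (16 + 13)/(13*16) = 29/208
Combined rate = 29/208 job per hour
Time together = 1 / (29/208) = 208/29 hours

208/29


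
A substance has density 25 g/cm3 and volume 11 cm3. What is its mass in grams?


Using mass = density * volume
Density = 25 g/cm3
Volume = 11 cm3
Mass = 25 * 11
= 275 g

275


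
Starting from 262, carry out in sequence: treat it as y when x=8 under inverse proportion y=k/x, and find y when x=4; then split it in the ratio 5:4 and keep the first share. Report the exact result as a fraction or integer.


Start with 262.
Step 1: Inverse prop: k = (262)*8; new y = k/4 = 262*8/4 = 524
Step 2: Split 5:4, first share = 524 * 5/9 = 2620/9
Final result = 2620/9

2620/9


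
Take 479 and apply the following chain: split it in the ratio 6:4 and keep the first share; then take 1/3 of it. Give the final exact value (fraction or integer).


Start with 479.
Step 1: Split 6:4, first share = 479 * 6/10 = 1437/5
Step 2: Take 1/3: 1437/5 * 1/3 = 479/5
Final result = 479/5

479/5


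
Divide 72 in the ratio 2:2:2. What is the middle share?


Ratio = 2:2:2
Total parts = 2 + 2 + 2 = 6
Value per part = 72 / 6 = 12
First share = 2 * 12 = 24
Middle share = 2 * 12 = 24
Third share = 2 * 12 = 24

24


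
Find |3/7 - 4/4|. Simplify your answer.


Simplify: 3/7 = 3/7 and 4/4 = 1
Find common denominator: LCD = 7
Convert: 3/7 and 7/7
Difference = |3 - 7|/7 = 4/7
Simplified = 4/7

4/7


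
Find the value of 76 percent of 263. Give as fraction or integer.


Compute 76% of 263
Convert percentage: 76% = 76/100
Multiply: 263 * 76/100
= 19988/100
= 4997/25

4997/25


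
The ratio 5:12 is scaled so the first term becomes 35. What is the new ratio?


Original ratio: 5:12
First term target: 35
Scale factor = 35 / 5 = 7
Multiply second term: 12 * 7 = 84
Equivalent ratio = 35:84

35:84


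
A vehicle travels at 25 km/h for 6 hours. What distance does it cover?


Using distance = speed * time
Speed = 25 km/h
Time = 6 hours
Distance = 25 * 6
= 150 km

150


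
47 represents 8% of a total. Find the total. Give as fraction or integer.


Given: 47 is 8% of the whole
Set up: 47 = 8/100 * whole
whole = 47 * 100 / 8
whole = 4700 / 8
whole = 1175/2

1175/2


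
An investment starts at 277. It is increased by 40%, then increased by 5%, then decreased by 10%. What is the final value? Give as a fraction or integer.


Start: 277
Step 1: increase by 40% => multiply by 140/100
  277 * 140/100 = 1939/5
Step 2: increase by 5% => multiply by 105/100
  1939/5 * 105/100 = 40719/100
Step 3: decrease by 10% => multiply by 90/100
  40719/100 * 90/100 = 366471/1000
Final value = 366471/1000

366471/1000


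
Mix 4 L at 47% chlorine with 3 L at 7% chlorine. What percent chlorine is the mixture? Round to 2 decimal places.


Solute in mixture 1 = 47% of 4 L = 4*47/100 = 47/25 L
Solute in mixture 2 = 7% of 3 L = 3*7/100 = 21/100 L
Total solute = 47/25 + 21/100 = 209/100 L
Total volume = 4 + 3 = 7 L
Final concentration = 209/100/7 * 100 = 29.86%

29.86


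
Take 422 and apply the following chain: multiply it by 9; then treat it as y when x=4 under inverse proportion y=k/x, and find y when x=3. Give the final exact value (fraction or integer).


Start with 422.
Step 1: Multiply by 9: 422 * 9 = 3798
Step 2: Inverse prop: k = (3798)*4; new y = k/3 = 3798*4/3 = 5064
Final result = 5064

5064


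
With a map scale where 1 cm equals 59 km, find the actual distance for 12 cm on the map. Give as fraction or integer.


Map scale: 1 cm = 59 km
Measured distance on map = 12 cm
Set up proportion: 12 * 59 / 1
= 708 / 1
= 708 km

708


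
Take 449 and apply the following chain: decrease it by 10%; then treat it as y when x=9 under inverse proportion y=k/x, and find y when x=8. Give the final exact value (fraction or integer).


Start with 449.
Step 1: Decrease by 10%: 449 * 90/100 = 4041/10
Step 2: Inverse prop: k = (4041/10)*9; new y = k/8 = 4041/10*9/8 = 36369/80
Final result = 36369/80

36369/80


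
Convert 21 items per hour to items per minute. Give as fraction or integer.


Converting from per hour to per minute
Rate = 21 items per hour
Divide by 60: 21/60
= 7/20 items per minute

7/20


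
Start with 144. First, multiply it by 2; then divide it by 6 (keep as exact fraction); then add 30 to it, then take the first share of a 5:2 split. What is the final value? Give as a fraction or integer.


Start with 144.
Step 1: Multiply by 2: 144 * 2 = 288
Step 2: Divide by 6: 288 / 6 = 48
Step 3: Add 30: 48+30=78; split 5:2 first = 78*5/7 = 390/7
Final result = 390/7

390/7


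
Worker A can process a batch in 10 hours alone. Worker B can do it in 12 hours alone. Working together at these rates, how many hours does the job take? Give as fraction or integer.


Rate of A = 1/10 job per hour
Rate of B = 1/12 job per hour
Combined rate = 1/10 + 1/12
Find common denominator: (12 + 10)/(10*12) = 22/120
Combined rate = 11/60 job per hour
Time together = 1 / (11/60) = 60/11 hours

60/11


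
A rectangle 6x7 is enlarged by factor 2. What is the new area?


Original dimensions: 6 x 7
Enlargement factor = 2
New width = 6 * 2 = 12
New height = 7 * 2 = 14
New area = 12 * 14 = 168

168


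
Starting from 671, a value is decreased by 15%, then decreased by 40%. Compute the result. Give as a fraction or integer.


Start: 671
Step 1: decrease by 15% => multiply by 85/100
  671 * 85/100 = 11407/20
Step 2: decrease by 40% => multiply by 60/100
  11407/20 * 60/100 = 34221/100
Final value = 34221/100

34221/100


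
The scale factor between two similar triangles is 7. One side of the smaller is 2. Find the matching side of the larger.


Similar triangles have proportional sides
Scale factor = 7
Smaller side = 2
Corresponding larger side = 2 * 7
= 14

14


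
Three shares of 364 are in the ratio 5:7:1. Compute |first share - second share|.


Total parts = 5 + 7 + 1 = 13
Value per part = 364 / 13 = 28
Shares: 5*28=140, 7*28=196, 1*28=28
First share = 140, second share = 196
Difference = |140 - 196| = 56

56


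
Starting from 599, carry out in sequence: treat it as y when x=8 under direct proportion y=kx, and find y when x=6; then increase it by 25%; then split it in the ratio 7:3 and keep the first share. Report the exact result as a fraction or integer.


Start with 599.
Step 1: Direct prop: k = (599)/8; new y = k*6 = 599*6/8 = 1797/4
Step 2: Increase by 25%: 1797/4 * 125/100 = 8985/16
Step 3: Split 7:3, first share = 8985/16 * 7/10 = 12579/32
Final result = 12579/32

12579/32


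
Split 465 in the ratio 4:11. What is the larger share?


Total parts = 4 + 11 = 15
Value per part = 465 / 15 = 31
First share = 4 * 31 = 124
Second share = 11 * 31 = 341
Larger share = 341

341


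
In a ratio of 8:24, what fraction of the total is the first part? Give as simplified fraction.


Total parts = 8 + 24 = 32
First part fraction = 8/32
Simplify: 8/32 = 1/4

1/4


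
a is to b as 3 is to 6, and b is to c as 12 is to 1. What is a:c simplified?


Given a:b = 3:6 and b:c = 12:1
Make b consistent. Multiply first ratio by 12: a:b = 36:72
Multiply second ratio by 6: b:c = 72:6
Now b = 72 in both, so a:b:c = 36:72:6
Therefore a:c = 36:6
Simplify by GCD: a:c = 6:1

6:1


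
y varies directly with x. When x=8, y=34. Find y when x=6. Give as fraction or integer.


Direct proportion: y = kx
Find k: k = 34/8 = 17/4
Compute y at x=6: y = 17/4 * 6
y = 51/2

51/2


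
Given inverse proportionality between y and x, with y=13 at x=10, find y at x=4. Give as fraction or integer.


Inverse proportion: y = k/x
Find k: k = 10 * 13 = 130
Compute y at x=4: y = 130/4
y = 65/2

65/2


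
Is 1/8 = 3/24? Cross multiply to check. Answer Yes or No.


Cross multiply to check 1/8 = 3/24
Left cross product: 1 * 24 = 24
Right cross product: 8 * 3 = 24
24 = 24
Equal, so proportions match => Yes

Yes


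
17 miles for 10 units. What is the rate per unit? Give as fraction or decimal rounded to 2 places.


Total miles = 17
Number of units = 10
Unit rate = 17 / 10
= 1.70 miles per unit

1.70


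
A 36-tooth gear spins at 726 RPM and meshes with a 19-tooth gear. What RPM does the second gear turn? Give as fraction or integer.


Gear ratio: teeth_A * RPM_A = teeth_B * RPM_B
36 * 726 = 19 * RPM_B
26136 = 19 * RPM_B
RPM_B = 26136 / 19
RPM_B = 26136/19

26136/19


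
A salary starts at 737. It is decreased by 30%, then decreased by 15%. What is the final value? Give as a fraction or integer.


Start: 737
Step 1: decrease by 30% => multiply by 70/100
  737 * 70/100 = 5159/10
Step 2: decrease by 15% => multiply by 85/100
  5159/10 * 85/100 = 87703/200
Final value = 87703/200

87703/200


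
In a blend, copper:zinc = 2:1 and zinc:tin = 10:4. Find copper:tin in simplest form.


Given a:b = 2:1 and b:c = 10:4
Make b consistent. Multiply first ratio by 10: a:b = 20:10
Multiply second ratio by 1: b:c = 10:4
Now b = 10 in both, so a:b:c = 20:10:4
Therefore a:c = 20:4
Simplify by GCD: a:c = 5:1

5:1


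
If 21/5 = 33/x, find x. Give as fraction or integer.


Setting up: 21/5 = 33/x
Cross multiply: 21 * x = 5 * 33
21x = 165
x = 165/21
x = 55/7

55/7


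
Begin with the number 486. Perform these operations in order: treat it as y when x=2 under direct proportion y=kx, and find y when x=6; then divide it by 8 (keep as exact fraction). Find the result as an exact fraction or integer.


Start with 486.
Step 1: Direct prop: k = (486)/2; new y = k*6 = 486*6/2 = 1458
Step 2: Divide by 8: 1458 / 8 = 729/4
Final result = 729/4

729/4


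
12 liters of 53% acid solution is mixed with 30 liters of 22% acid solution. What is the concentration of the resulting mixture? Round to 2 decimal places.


Solute in mixture 1 = 53% of 12 L = 12*53/100 = 159/25 L
Solute in mixture 2 = 22% of 30 L = 30*22/100 = 33/5 L
Total solute = 159/25 + 33/5 = 324/25 L
Total volume = 12 + 30 = 42 L
Final concentration = 324/25/42 * 100 = 30.86%

30.86


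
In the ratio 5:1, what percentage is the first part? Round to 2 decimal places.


Total parts = 5 + 1 = 6
First part fraction = 5/6
Percentage = (5/6) * 100
= 0.833333 * 100
= 83.33%

83.33


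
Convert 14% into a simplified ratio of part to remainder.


Part = 14%, Remainder = 86%
Ratio = 14:86
GCD(14, 86) = 2
Simplify: 7:43 = 7:43

7:43


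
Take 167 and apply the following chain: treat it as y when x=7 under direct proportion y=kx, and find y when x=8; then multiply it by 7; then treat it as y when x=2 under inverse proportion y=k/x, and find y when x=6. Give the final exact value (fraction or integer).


Start with 167.
Step 1: Direct prop: k = (167)/7; new y = k*8 = 167*8/7 = 1336/7
Step 2: Multiply by 7: 1336/7 * 7 = 1336
Step 3: Inverse prop: k = (1336)*2; new y = k/6 = 1336*2/6 = 1336/3
Final result = 1336/3

1336/3


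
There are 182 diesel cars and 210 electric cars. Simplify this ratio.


Find GCD(182, 210)
GCD = 14
Divide both by 14: 182/14 = 13, 210/14 = 15
Simplified ratio = 13:15

13:15


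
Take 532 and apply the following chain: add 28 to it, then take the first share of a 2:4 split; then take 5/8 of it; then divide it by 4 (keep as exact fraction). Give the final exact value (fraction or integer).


Start with 532.
Step 1: Add 28: 532+28=560; split 2:4 first = 560*2/6 = 560/3
Step 2: Take 5/8: 560/3 * 5/8 = 350/3
Step 3: Divide by 4: 350/3 / 4 = 175/6
Final result = 175/6

175/6


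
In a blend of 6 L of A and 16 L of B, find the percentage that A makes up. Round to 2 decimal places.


Volume of A = 6 L
Volume of B = 16 L
Total volume = 6 + 16 = 22 L
Percentage of A = (6/22) * 100
= 27.27%

27.27


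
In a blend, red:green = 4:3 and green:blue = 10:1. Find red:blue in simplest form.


Given a:b = 4:3 and b:c = 10:1
Make b consistent. Multiply first ratio by 10: a:b = 40:30
Multiply second ratio by 3: b:c = 30:3
Now b = 30 in both, so a:b:c = 40:30:3
Therefore a:c = 40:3
Simplify by GCD: a:c = 40:3

40:3


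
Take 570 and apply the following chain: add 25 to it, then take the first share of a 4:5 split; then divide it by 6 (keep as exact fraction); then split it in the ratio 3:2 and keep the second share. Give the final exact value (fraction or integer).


Start with 570.
Step 1: Add 25: 570+25=595; split 4:5 first = 595*4/9 = 2380/9
Step 2: Divide by 6: 2380/9 / 6 = 1190/27
Step 3: Split 3:2, second share = 1190/27 * 2/5 = 476/27
Final result = 476/27

476/27


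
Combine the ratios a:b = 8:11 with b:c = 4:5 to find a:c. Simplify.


Given a:b = 8:11 and b:c = 4:5
Make b consistent. Multiply first ratio by 4: a:b = 32:44
Multiply second ratio by 11: b:c = 44:55
Now b = 44 in both, so a:b:c = 32:44:55
Therefore a:c = 32:55
Simplify by GCD: a:c = 32:55

32:55


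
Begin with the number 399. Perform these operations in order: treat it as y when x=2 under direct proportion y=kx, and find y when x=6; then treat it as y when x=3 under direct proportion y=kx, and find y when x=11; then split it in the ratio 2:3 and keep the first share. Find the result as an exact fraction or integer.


Start with 399.
Step 1: Direct prop: k = (399)/2; new y = k*6 = 399*6/2 = 1197
Step 2: Direct prop: k = (1197)/3; new y = k*11 = 1197*11/3 = 4389
Step 3: Split 2:3, first share = 4389 * 2/5 = 8778/5
Final result = 8778/5

8778/5


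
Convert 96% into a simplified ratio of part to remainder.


Part = 96%, Remainder = 4%
Ratio = 96:4
GCD(96, 4) = 4
Simplify: 24:1 = 24:1

24:1


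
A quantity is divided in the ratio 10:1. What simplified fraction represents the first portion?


Total parts = 10 + 1 = 11
First part fraction = 10/11
Simplify: 10/11 = 10/11

10/11


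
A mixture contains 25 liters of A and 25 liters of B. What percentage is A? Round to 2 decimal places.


Volume of A = 25 L
Volume of B = 25 L
Total volume = 25 + 25 = 50 L
Percentage of A = (25/50) * 100
= 50.00%

50.00


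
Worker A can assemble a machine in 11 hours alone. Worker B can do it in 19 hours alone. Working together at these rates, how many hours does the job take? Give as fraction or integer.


Rate of A = 1/11 job per hour
Rate of B = 1/19 job per hour
Combined rate = 1/11 + 1/19
Find common denominator: (19 + 11)/(11*19) = 30/209
Combined rate = 30/209 job per hour
Time together = 1 / (30/209) = 209/30 hours

209/30


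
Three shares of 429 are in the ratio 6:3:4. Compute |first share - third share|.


Total parts = 6 + 3 + 4 = 13
Value per part = 429 / 13 = 33
Shares: 6*33=198, 3*33=99, 4*33=132
First share = 198, third share = 132
Difference = |198 - 132| = 66

66


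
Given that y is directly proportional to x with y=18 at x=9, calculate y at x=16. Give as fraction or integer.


Direct proportion: y = kx
Find k: k = 18/9 = 2
Compute y at x=16: y = 2 * 16
y = 32

32


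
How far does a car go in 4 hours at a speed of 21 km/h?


Using distance = speed * time
Speed = 21 km/h
Time = 4 hours
Distance = 21 * 4
= 84 km

84


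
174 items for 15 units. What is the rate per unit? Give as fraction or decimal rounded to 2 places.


Total items = 174
Number of units = 15
Unit rate = 174 / 15
= 11.60 items per unit

11.60


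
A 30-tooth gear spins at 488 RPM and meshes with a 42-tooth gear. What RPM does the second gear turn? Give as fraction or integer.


Gear ratio: teeth_A * RPM_A = teeth_B * RPM_B
30 * 488 = 42 * RPM_B
14640 = 42 * RPM_B
RPM_B = 14640 / 42
RPM_B = 2440/7

2440/7


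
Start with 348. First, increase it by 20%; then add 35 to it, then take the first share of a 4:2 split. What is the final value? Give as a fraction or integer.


Start with 348.
Step 1: Increase by 20%: 348 * 120/100 = 2088/5
Step 2: Add 35: 2088/5+35=2263/5; split 4:2 first = 2263/5*4/6 = 4526/15
Final result = 4526/15

4526/15


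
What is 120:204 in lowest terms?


Find GCD(120, 204)
GCD = 12
Divide both by 12: 120/12 = 10, 204/12 = 17
Simplified ratio = 10:17

10:17


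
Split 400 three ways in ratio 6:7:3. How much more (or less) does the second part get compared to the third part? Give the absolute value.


Total parts = 6 + 7 + 3 = 16
Value per part = 400 / 16 = 25
Shares: 6*25=150, 7*25=175, 3*25=75
Second share = 175, third share = 75
Difference = |175 - 75| = 100

100


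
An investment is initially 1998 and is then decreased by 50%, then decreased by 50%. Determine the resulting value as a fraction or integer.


Start: 1998
Step 1: decrease by 50% => multiply by 50/100
  1998 * 50/100 = 999
Step 2: decrease by 50% => multiply by 50/100
  999 * 50/100 = 999/2
Final value = 999/2

999/2


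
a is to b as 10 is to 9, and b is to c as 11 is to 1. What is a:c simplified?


Given a:b = 10:9 and b:c = 11:1
Make b consistent. Multiply first ratio by 11: a:b = 110:99
Multiply second ratio by 9: b:c = 99:9
Now b = 99 in both, so a:b:c = 110:99:9
Therefore a:c = 110:9
Simplify by GCD: a:c = 110:9

110:9


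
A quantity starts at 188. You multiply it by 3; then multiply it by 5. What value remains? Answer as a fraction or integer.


Start with 188.
Step 1: Multiply by 3: 188 * 3 = 564
Step 2: Multiply by 5: 564 * 5 = 2820
Final result = 2820

2820


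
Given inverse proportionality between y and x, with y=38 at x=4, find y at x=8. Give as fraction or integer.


Inverse proportion: y = k/x
Find k: k = 4 * 38 = 152
Compute y at x=8: y = 152/8
y = 19

19


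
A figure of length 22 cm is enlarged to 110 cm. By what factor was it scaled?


Original length = 22 cm
Scaled length = 110 cm
Scale factor = 110 / 22
= 5

5


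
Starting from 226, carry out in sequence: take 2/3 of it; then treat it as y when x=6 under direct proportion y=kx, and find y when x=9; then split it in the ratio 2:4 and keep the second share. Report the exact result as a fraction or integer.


Start with 226.
Step 1: Take 2/3: 226 * 2/3 = 452/3
Step 2: Direct prop: k = (452/3)/6; new y = k*9 = 452/3*9/6 = 226
Step 3: Split 2:4, second share = 226 * 4/6 = 452/3
Final result = 452/3

452/3


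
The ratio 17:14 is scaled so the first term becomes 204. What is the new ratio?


Original ratio: 17:14
First term target: 204
Scale factor = 204 / 17 = 12
Multiply second term: 14 * 12 = 168
Equivalent ratio = 204:168

204:168


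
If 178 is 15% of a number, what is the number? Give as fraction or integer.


Given: 178 is 15% of the whole
Set up: 178 = 15/100 * whole
whole = 178 * 100 / 15
whole = 17800 / 15
whole = 3560/3

3560/3


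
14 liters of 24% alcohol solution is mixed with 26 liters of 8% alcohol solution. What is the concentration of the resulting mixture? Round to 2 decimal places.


Solute in mixture 1 = 24% of 14 L = 14*24/100 = 84/25 L
Solute in mixture 2 = 8% of 26 L = 26*8/100 = 52/25 L
Total solute = 84/25 + 52/25 = 136/25 L
Total volume = 14 + 26 = 40 L
Final concentration = 136/25/40 * 100 = 13.60%

13.60


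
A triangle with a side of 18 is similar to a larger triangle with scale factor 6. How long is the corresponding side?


Similar triangles have proportional sides
Scale factor = 6
Smaller side = 18
Corresponding larger side = 18 * 6
= 108

108


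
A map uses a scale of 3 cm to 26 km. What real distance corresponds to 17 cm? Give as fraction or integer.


Map scale: 3 cm = 26 km
Measured distance on map = 17 cm
Set up proportion: 17 * 26 / 3
= 442 / 3
= 442/3 km

442/3


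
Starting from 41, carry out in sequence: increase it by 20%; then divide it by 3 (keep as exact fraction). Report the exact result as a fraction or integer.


Start with 41.
Step 1: Increase by 20%: 41 * 120/100 = 246/5
Step 2: Divide by 3: 246/5 / 3 = 82/5
Final result = 82/5

82/5


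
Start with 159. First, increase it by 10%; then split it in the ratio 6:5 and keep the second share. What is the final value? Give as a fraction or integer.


Start with 159.
Step 1: Increase by 10%: 159 * 110/100 = 1749/10
Step 2: Split 6:5, second share = 1749/10 * 5/11 = 159/2
Final result = 159/2

159/2


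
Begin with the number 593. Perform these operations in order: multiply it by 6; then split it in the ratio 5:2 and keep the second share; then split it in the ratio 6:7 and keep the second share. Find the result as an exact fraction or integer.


Start with 593.
Step 1: Multiply by 6: 593 * 6 = 3558
Step 2: Split 5:2, second share = 3558 * 2/7 = 7116/7
Step 3: Split 6:7, second share = 7116/7 * 7/13 = 7116/13
Final result = 7116/13

7116/13


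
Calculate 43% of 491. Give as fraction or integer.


Compute 43% of 491
Convert percentage: 43% = 43/100
Multiply: 491 * 43/100
= 21113/100
= 21113/100

21113/100


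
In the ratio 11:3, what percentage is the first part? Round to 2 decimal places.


Total parts = 11 + 3 = 14
First part fraction = 11/14
Percentage = (11/14) * 100
= 0.785714 * 100
= 78.57%

78.57


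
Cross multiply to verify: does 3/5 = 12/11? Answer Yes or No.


Cross multiply to check 3/5 = 12/11
Left cross product: 3 * 11 = 33
Right cross product: 5 * 12 = 60
33 != 60
Not equal, so proportions differ => No

No


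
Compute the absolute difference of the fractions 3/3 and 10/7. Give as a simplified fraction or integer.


Simplify: 3/3 = 1 and 10/7 = 10/7
Find common denominator: LCD = 7
Convert: 7/7 and 10/7
Difference = |7 - 10|/7 = 3/7
Simplified = 3/7

3/7


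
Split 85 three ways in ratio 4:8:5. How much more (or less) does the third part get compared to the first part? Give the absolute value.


Total parts = 4 + 8 + 5 = 17
Value per part = 85 / 17 = 5
Shares: 4*5=20, 8*5=40, 5*5=25
Third share = 25, first share = 20
Difference = |25 - 20| = 5

5


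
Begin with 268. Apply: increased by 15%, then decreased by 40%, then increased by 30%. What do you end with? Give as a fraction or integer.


Start: 268
Step 1: increase by 15% => multiply by 115/100
  268 * 115/100 = 1541/5
Step 2: decrease by 40% => multiply by 60/100
  1541/5 * 60/100 = 4623/25
Step 3: increase by 30% => multiply by 130/100
  4623/25 * 130/100 = 60099/250
Final value = 60099/250

60099/250


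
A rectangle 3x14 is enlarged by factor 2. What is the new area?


Original dimensions: 3 x 14
Enlargement factor = 2
New width = 3 * 2 = 6
New height = 14 * 2 = 28
New area = 6 * 28 = 168

168


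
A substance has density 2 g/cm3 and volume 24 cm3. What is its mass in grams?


Using mass = density * volume
Density = 2 g/cm3
Volume = 24 cm3
Mass = 2 * 24
= 48 g

48


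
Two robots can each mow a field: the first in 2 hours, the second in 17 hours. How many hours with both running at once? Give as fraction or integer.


Rate of A = 1/2 job per hour
Rate of B = 1/17 job per hour
Combined rate = 1/2 + 1/17
Find common denominator: (17 + 2)/(2*17) = 19/34
Combined rate = 19/34 job per hour
Time together = 1 / (19/34) = 34/19 hours

34/19


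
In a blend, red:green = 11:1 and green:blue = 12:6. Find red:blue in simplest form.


Given a:b = 11:1 and b:c = 12:6
Make b consistent. Multiply first ratio by 12: a:b = 132:12
Multiply second ratio by 1: b:c = 12:6
Now b = 12 in both, so a:b:c = 132:12:6
Therefore a:c = 132:6
Simplify by GCD: a:c = 22:1

22:1


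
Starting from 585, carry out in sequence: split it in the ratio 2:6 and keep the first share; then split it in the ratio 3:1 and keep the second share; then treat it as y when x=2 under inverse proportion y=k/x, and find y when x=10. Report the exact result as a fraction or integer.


Start with 585.
Step 1: Split 2:6, first share = 585 * 2/8 = 585/4
Step 2: Split 3:1, second share = 585/4 * 1/4 = 585/16
Step 3: Inverse prop: k = (585/16)*2; new y = k/10 = 585/16*2/10 = 117/16
Final result = 117/16

117/16


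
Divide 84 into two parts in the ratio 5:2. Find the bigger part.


Total parts = 5 + 2 = 7
Value per part = 84 / 7 = 12
First share = 5 * 12 = 60
Second share = 2 * 12 = 24
Larger share = 60

60


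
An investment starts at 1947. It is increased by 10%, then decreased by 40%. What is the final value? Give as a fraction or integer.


Start: 1947
Step 1: increase by 10% => multiply by 110/100
  1947 * 110/100 = 21417/10
Step 2: decrease by 40% => multiply by 60/100
  21417/10 * 60/100 = 64251/50
Final value = 64251/50

64251/50


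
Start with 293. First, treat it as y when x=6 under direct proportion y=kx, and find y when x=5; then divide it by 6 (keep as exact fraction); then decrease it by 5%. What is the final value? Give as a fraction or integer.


Start with 293.
Step 1: Direct prop: k = (293)/6; new y = k*5 = 293*5/6 = 1465/6
Step 2: Divide by 6: 1465/6 / 6 = 1465/36
Step 3: Decrease by 5%: 1465/36 * 95/100 = 5567/144
Final result = 5567/144

5567/144


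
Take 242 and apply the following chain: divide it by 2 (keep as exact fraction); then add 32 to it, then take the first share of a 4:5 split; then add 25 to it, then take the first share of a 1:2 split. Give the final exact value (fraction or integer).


Start with 242.
Step 1: Divide by 2: 242 / 2 = 121
Step 2: Add 32: 121+32=153; split 4:5 first = 153*4/9 = 68
Step 3: Add 25: 68+25=93; split 1:2 first = 93*1/3 = 31
Final result = 31

31
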